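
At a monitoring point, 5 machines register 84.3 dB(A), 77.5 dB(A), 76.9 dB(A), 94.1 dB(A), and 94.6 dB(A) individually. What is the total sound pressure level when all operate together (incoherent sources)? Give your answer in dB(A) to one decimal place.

97.7 dB(A)

For uncorrelated sources the intensities add, so convert each level to linear form, sum, and take 10·log₁₀ of the total.
Σ 10^(L/10) = 10^(84.3/10) + 10^(77.5/10) + 10^(76.9/10) + 10^(94.1/10) + 10^(94.6/10) = 5.829e+09.
L_total = 10·log₁₀(5.829e+09) = 97.66 dB(A).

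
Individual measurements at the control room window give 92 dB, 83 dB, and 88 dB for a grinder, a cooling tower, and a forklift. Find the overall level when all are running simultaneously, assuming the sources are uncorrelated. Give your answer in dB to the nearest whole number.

94 dB

Incoherent sources combine by intensity addition: L_total = 10·log₁₀(Σ 10^(L_i/10)).
Σ 10^(L/10) = 10^(92/10) + 10^(83/10) + 10^(88/10) = 2.415e+09.
L_total = 10·log₁₀(2.415e+09) = 93.83 dB.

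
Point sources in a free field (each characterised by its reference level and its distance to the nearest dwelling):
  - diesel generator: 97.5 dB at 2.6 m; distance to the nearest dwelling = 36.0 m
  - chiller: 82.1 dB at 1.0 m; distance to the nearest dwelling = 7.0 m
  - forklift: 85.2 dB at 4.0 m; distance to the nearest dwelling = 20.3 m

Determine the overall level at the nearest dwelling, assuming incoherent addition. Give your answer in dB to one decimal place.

First find each source's level at the receiver (point-source: −20·log₁₀(r/r_ref)), then combine on an intensity basis.
diesel generator: 97.5 − 20·log₁₀(36.0/2.6) = 97.5 − 22.83 = 74.67 dB.
chiller: 82.1 − 20·log₁₀(7.0/1.0) = 82.1 − 16.90 = 65.20 dB.
forklift: 85.2 − 20·log₁₀(20.3/4.0) = 85.2 − 14.11 = 71.09 dB.
Σ 10^(L/10) = 4.550e+07 → L_total = 10·log₁₀(4.550e+07) = 76.58 dB.

76.6 dB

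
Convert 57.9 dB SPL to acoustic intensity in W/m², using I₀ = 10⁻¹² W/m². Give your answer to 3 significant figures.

L = 10·log₁₀(I/I₀) ⇒ I = I₀·10^(L/10) = 10⁻¹² × 10^5.79.

6.17e-07 W/m²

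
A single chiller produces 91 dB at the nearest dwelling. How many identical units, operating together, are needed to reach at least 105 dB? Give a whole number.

26

Need L₁ + 10·log₁₀ N ≥ 105, i.e. log₁₀ N ≥ 1.40.
N ≥ 10^(14.0/10) = 25.119, so N = 26.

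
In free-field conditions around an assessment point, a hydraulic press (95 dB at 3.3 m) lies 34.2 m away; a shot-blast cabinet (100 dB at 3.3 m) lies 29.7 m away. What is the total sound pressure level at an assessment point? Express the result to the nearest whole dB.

82 dB

Apply inverse-square spreading to bring every level to the receiver, then sum 10^(L/10).
hydraulic press: 95 − 20·log₁₀(34.2/3.3) = 95 − 20.31 = 74.69 dB.
shot-blast cabinet: 100 − 20·log₁₀(29.7/3.3) = 100 − 19.08 = 80.92 dB.
Σ 10^(L/10) = 1.529e+08 → L_total = 10·log₁₀(1.529e+08) = 81.84 dB.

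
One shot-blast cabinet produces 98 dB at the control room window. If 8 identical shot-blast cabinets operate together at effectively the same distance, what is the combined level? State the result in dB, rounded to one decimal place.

107.0 dB

N identical incoherent sources raise the level by 10·log₁₀ N.
L_total = 98 + 10·log₁₀(8) = 98 + 9.031 = 107.03 dB.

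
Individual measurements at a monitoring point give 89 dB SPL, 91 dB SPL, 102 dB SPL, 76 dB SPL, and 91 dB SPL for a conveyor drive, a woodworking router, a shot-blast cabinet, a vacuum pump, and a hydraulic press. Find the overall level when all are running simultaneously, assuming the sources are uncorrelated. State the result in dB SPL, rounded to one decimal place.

For uncorrelated sources the intensities add, so convert each level to linear form, sum, and take 10·log₁₀ of the total.
Σ 10^(L/10) = 10^(89/10) + 10^(91/10) + 10^(102/10) + 10^(76/10) + 10^(91/10) = 1.920e+10.
L_total = 10·log₁₀(1.920e+10) = 102.83 dB SPL.

102.8 dB SPL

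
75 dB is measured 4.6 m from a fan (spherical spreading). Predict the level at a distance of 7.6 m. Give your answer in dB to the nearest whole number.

71 dB

Point-source attenuation: ΔL = 20·log₁₀(r₂/r₁) = 20·log₁₀(7.6/4.6) = 4.361 dB.
L₂ = 75 − 20·log₁₀(7.6/4.6) = 75 − 4.361 = 70.64 dB.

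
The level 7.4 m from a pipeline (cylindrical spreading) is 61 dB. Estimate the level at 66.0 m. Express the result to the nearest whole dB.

51 dB

Cylindrical spreading from a line source gives a 10·log₁₀(r₂/r₁) drop.
L₂ = 61 − 10·log₁₀(66.0/7.4) = 61 − 9.503 = 51.50 dB.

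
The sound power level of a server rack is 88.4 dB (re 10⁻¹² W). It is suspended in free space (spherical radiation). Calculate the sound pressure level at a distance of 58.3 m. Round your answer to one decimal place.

The power spreads over a sphere of area 4π·r², so L_p = L_w − 10·log₁₀(4π·r²).
4π·r² = 4.271e+04 m², 10·log₁₀ of that is 46.305 dB.
L_p = 88.4 − 46.305 = 42.09 dB.

42.1 dB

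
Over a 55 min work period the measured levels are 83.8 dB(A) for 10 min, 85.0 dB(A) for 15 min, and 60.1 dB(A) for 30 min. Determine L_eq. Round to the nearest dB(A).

L_eq = 10·log₁₀[(1/T)·Σ tᵢ·10^(Lᵢ/10)] with T = 55 min.
Σ tᵢ·10^(Lᵢ/10) = 10·10^(83.8/10) + 15·10^(85.0/10) + 30·10^(60.1/10) = 7.173e+09.
L_eq = 10·log₁₀(7.173e+09/55) = 81.15 dB(A).

81 dB(A)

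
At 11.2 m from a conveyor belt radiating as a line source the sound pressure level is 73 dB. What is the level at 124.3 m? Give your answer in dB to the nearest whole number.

63 dB

Cylindrical spreading from a line source gives a 10·log₁₀(r₂/r₁) drop.
L₂ = 73 − 10·log₁₀(124.3/11.2) = 73 − 10.453 = 62.55 dB.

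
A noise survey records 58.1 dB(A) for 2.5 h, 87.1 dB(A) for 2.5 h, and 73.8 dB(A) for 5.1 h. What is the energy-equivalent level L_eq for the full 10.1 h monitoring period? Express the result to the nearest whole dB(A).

Weight each interval's intensity by its duration and average over T = 10.1 h:
Σ tᵢ·10^(Lᵢ/10) = 2.5·10^(58.1/10) + 2.5·10^(87.1/10) + 5.1·10^(73.8/10) = 1.406e+09.
L_eq = 10·log₁₀(1.406e+09/10.1) = 81.44 dB(A).

81 dB(A)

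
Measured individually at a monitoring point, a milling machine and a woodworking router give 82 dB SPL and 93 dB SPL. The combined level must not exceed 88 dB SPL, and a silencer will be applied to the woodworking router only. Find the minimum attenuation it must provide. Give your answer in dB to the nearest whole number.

Everything except the woodworking router sums to 10^(82/10) = 1.585e+08 in linear terms, 82.00 dB SPL.
The limit corresponds to 10^(88/10) = 6.310e+08; subtracting the fixed part leaves 4.725e+08 for the woodworking router, i.e. 86.74 dB SPL.
So the woodworking router must be reduced from 93 to 86.74 dB SPL: IL = 6.26 dB.

6 dB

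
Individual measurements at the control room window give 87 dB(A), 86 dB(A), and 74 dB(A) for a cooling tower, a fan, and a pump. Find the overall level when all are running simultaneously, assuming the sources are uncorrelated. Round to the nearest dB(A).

90 dB(A)

For uncorrelated sources the intensities add, so convert each level to linear form, sum, and take 10·log₁₀ of the total.
Σ 10^(L/10) = 10^(87/10) + 10^(86/10) + 10^(74/10) = 9.244e+08.
L_total = 10·log₁₀(9.244e+08) = 89.66 dB(A).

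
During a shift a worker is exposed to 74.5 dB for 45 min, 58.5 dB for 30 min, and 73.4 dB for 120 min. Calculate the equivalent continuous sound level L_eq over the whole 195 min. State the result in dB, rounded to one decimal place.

The energy average is taken in the linear domain: L_eq = 10·log₁₀[(Σ tᵢ·10^(Lᵢ/10))/T], T = 195 min.
Σ tᵢ·10^(Lᵢ/10) = 45·10^(74.5/10) + 30·10^(58.5/10) + 120·10^(73.4/10) = 3.915e+09.
L_eq = 10·log₁₀(3.915e+09/195) = 73.03 dB.

73.0 dB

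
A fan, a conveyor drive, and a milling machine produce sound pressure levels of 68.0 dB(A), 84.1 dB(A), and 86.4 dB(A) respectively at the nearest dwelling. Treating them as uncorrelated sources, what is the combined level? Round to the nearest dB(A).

Incoherent sources combine by intensity addition: L_total = 10·log₁₀(Σ 10^(L_i/10)).
Σ 10^(L/10) = 10^(68.0/10) + 10^(84.1/10) + 10^(86.4/10) = 6.999e+08.
L_total = 10·log₁₀(6.999e+08) = 88.45 dB(A).

88 dB(A)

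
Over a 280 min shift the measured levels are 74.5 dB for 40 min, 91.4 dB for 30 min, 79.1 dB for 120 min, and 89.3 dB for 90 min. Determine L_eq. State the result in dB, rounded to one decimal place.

L_eq = 10·log₁₀[(1/T)·Σ tᵢ·10^(Lᵢ/10)] with T = 280 min.
Σ tᵢ·10^(Lᵢ/10) = 40·10^(74.5/10) + 30·10^(91.4/10) + 120·10^(79.1/10) + 90·10^(89.3/10) = 1.289e+11.
L_eq = 10·log₁₀(1.289e+11/280) = 86.63 dB.

86.6 dB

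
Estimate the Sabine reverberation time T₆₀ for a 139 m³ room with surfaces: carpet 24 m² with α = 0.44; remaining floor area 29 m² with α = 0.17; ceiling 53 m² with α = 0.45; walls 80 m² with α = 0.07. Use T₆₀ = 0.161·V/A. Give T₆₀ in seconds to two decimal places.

0.50 s

A = Σ Sᵢαᵢ = 24·0.44 + 29·0.17 + 53·0.45 + 80·0.07 = 44.94 m².
T₆₀ = 0.161 × 139 / 44.94 = 0.498 s.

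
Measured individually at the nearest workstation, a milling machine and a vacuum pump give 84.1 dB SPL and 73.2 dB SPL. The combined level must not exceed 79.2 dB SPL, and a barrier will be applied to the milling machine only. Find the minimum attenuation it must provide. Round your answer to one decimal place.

6.2 dB

Fixed contribution from the other source: Σ 10^(L/10) = 10^(73.2/10) = 2.089e+07 (73.20 dB SPL).
The limit corresponds to 10^(79.2/10) = 8.318e+07; subtracting the fixed part leaves 6.228e+07 for the milling machine, i.e. 77.94 dB SPL.
So the milling machine must be reduced from 84.1 to 77.94 dB SPL: IL = 6.16 dB.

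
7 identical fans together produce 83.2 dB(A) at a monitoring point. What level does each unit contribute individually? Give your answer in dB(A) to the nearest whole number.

Dividing the total intensity by 7 lowers the level by 10·log₁₀ 7 = 8.451 dB: L₁ = 83.2 − 8.451.

75 dB(A)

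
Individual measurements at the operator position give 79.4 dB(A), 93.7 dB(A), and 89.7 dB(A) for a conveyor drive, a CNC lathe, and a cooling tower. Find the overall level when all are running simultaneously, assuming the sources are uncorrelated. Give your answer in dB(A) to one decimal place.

For uncorrelated sources the intensities add, so convert each level to linear form, sum, and take 10·log₁₀ of the total.
Σ 10^(L/10) = 10^(79.4/10) + 10^(93.7/10) + 10^(89.7/10) = 3.365e+09.
L_total = 10·log₁₀(3.365e+09) = 95.27 dB(A).

95.3 dB(A)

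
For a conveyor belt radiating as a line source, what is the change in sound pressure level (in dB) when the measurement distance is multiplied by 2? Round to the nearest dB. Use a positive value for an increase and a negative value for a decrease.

-3 dB

With cylindrical spreading the level changes by −10·log₁₀(r₂/r₁).
ΔL = −10·log₁₀(2) = -3.01 dB.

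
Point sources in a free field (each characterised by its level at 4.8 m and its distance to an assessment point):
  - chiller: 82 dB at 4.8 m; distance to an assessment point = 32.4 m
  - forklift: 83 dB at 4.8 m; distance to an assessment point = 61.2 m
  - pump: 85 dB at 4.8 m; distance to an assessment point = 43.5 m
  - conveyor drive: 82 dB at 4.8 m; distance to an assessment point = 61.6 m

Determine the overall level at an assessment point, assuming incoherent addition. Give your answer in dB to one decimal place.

Apply inverse-square spreading to bring every level to the receiver, then sum 10^(L/10).
chiller: 82 − 20·log₁₀(32.4/4.8) = 82 − 16.59 = 65.41 dB.
forklift: 83 − 20·log₁₀(61.2/4.8) = 83 − 22.11 = 60.89 dB.
pump: 85 − 20·log₁₀(43.5/4.8) = 85 − 19.14 = 65.86 dB.
conveyor drive: 82 − 20·log₁₀(61.6/4.8) = 82 − 22.17 = 59.83 dB.
Σ 10^(L/10) = 9.519e+06 → L_total = 10·log₁₀(9.519e+06) = 69.79 dB.

69.8 dB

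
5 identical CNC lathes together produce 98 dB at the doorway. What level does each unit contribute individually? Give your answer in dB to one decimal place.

91.0 dB

For N identical incoherent sources L_total = L₁ + 10·log₁₀ N, so L₁ = 98 − 10·log₁₀(5) = 98 − 6.990.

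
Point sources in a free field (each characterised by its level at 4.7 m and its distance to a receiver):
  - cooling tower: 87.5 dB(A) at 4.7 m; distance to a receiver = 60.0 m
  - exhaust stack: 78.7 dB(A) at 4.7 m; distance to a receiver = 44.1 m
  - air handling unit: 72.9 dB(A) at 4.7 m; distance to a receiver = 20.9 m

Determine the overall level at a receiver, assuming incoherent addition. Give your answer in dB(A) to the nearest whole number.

67 dB(A)

First find each source's level at the receiver (point-source: −20·log₁₀(r/r_ref)), then combine on an intensity basis.
cooling tower: 87.5 − 20·log₁₀(60.0/4.7) = 87.5 − 22.12 = 65.38 dB(A).
exhaust stack: 78.7 − 20·log₁₀(44.1/4.7) = 78.7 − 19.45 = 59.25 dB(A).
air handling unit: 72.9 − 20·log₁₀(20.9/4.7) = 72.9 − 12.96 = 59.94 dB(A).
Σ 10^(L/10) = 5.279e+06 → L_total = 10·log₁₀(5.279e+06) = 67.23 dB(A).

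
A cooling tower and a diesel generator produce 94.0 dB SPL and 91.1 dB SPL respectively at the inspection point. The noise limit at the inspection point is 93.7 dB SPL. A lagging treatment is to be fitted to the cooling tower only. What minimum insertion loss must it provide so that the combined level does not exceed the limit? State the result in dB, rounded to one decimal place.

3.8 dB

The untreated sources together contribute 10^(91.1/10) = 1.288e+09, i.e. 91.10 dB SPL.
To meet 93.7 dB SPL overall, the treated cooling tower may contribute at most 10^(93.7/10) − 1.288e+09 = 1.056e+09, i.e. 90.24 dB SPL.
So the cooling tower must be reduced from 94.0 to 90.24 dB SPL: IL = 3.76 dB.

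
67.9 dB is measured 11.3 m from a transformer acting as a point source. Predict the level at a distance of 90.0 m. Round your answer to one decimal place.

For a point source, L₂ = L₁ − 20·log₁₀(r₂/r₁).
L₂ = 67.9 − 20·log₁₀(90.0/11.3) = 67.9 − 18.023 = 49.88 dB.

49.9 dB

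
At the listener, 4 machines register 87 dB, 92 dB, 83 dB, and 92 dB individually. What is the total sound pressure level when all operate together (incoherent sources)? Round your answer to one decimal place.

95.9 dB

Incoherent sources combine by intensity addition: L_total = 10·log₁₀(Σ 10^(L_i/10)).
Σ 10^(L/10) = 10^(87/10) + 10^(92/10) + 10^(83/10) + 10^(92/10) = 3.870e+09.
L_total = 10·log₁₀(3.870e+09) = 95.88 dB.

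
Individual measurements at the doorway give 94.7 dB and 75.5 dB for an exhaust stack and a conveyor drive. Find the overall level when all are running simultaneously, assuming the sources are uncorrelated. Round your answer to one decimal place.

94.8 dB

Incoherent sources combine by intensity addition: L_total = 10·log₁₀(Σ 10^(L_i/10)).
Σ 10^(L/10) = 10^(94.7/10) + 10^(75.5/10) = 2.987e+09.
L_total = 10·log₁₀(2.987e+09) = 94.75 dB.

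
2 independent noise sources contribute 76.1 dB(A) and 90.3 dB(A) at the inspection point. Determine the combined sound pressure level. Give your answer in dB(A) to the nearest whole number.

For uncorrelated sources the intensities add, so convert each level to linear form, sum, and take 10·log₁₀ of the total.
Σ 10^(L/10) = 10^(76.1/10) + 10^(90.3/10) = 1.112e+09.
L_total = 10·log₁₀(1.112e+09) = 90.46 dB(A).

90 dB(A)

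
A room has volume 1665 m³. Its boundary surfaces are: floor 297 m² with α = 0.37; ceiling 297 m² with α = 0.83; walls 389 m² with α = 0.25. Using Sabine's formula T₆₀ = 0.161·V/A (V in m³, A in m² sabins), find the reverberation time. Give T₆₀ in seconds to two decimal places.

0.59 s

Summing Sᵢαᵢ: 297·0.37 + 297·0.83 + 389·0.25 = 453.65 m².
T₆₀ = 0.161 × 1665 / 453.65 = 0.591 s.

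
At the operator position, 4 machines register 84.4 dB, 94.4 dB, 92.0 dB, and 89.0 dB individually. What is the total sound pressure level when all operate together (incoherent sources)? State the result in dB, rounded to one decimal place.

97.3 dB

For uncorrelated sources the intensities add, so convert each level to linear form, sum, and take 10·log₁₀ of the total.
Σ 10^(L/10) = 10^(84.4/10) + 10^(94.4/10) + 10^(92.0/10) + 10^(89.0/10) = 5.409e+09.
L_total = 10·log₁₀(5.409e+09) = 97.33 dB.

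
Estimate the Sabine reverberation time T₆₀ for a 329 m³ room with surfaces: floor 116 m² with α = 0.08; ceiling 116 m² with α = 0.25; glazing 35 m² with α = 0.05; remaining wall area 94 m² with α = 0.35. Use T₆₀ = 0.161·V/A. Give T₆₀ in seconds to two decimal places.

A = Σ Sᵢαᵢ = 116·0.08 + 116·0.25 + 35·0.05 + 94·0.35 = 72.93 m².
T₆₀ = 0.161 × 329 / 72.93 = 0.726 s.

0.73 s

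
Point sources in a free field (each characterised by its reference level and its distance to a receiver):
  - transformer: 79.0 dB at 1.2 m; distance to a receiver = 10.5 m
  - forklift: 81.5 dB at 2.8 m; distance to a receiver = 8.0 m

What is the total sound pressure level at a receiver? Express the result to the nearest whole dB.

73 dB

Apply inverse-square spreading to bring every level to the receiver, then sum 10^(L/10).
transformer: 79.0 − 20·log₁₀(10.5/1.2) = 79.0 − 18.84 = 60.16 dB.
forklift: 81.5 − 20·log₁₀(8.0/2.8) = 81.5 − 9.12 = 72.38 dB.
Σ 10^(L/10) = 1.834e+07 → L_total = 10·log₁₀(1.834e+07) = 72.63 dB.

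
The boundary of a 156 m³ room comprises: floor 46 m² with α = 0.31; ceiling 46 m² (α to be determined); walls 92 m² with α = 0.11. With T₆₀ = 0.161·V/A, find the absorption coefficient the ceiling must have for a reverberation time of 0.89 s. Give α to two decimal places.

0.08

Required total absorption A = 0.161·156/0.89 = 28.22 m².
Absorption from the other surfaces = 46·0.31 + 92·0.11 = 24.38 m², so the ceiling must supply 3.84 m² over 46 m².
α = 3.84/46 = 0.083.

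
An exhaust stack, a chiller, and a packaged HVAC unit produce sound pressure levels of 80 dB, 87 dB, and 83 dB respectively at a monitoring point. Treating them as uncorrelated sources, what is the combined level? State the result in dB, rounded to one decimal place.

For uncorrelated sources the intensities add, so convert each level to linear form, sum, and take 10·log₁₀ of the total.
Σ 10^(L/10) = 10^(80/10) + 10^(87/10) + 10^(83/10) = 8.007e+08.
L_total = 10·log₁₀(8.007e+08) = 89.03 dB.

89.0 dB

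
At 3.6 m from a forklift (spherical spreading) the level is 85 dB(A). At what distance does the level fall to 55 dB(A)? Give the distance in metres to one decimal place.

Point-source spreading drops the level by 20·log₁₀(r₂/r₁); inverting, r₂/r₁ = 10^(ΔL/20).
r₂ = 3.6·10^((85−55)/20) = 3.6·10^(30.0/20) = 113.84 m.

113.8 m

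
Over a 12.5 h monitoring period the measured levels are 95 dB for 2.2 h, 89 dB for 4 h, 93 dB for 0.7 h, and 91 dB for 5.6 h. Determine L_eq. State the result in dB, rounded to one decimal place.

91.7 dB

The energy average is taken in the linear domain: L_eq = 10·log₁₀[(Σ tᵢ·10^(Lᵢ/10))/T], T = 12.5 h.
Σ tᵢ·10^(Lᵢ/10) = 2.2·10^(95/10) + 4·10^(89/10) + 0.7·10^(93/10) + 5.6·10^(91/10) = 1.858e+10.
L_eq = 10·log₁₀(1.858e+10/12.5) = 91.72 dB.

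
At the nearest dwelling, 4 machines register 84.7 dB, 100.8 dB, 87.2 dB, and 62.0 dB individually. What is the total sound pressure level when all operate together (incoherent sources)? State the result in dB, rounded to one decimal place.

101.1 dB

For uncorrelated sources the intensities add, so convert each level to linear form, sum, and take 10·log₁₀ of the total.
Σ 10^(L/10) = 10^(84.7/10) + 10^(100.8/10) + 10^(87.2/10) + 10^(62.0/10) = 1.284e+10.
L_total = 10·log₁₀(1.284e+10) = 101.09 dB.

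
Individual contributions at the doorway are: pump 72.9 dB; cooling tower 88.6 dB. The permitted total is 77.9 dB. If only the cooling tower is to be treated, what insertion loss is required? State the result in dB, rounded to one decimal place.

12.4 dB

Fixed contribution from the other source: Σ 10^(L/10) = 10^(72.9/10) = 1.950e+07 (72.90 dB).
The limit corresponds to 10^(77.9/10) = 6.166e+07; subtracting the fixed part leaves 4.216e+07 for the cooling tower, i.e. 76.25 dB.
Required insertion loss = 88.6 − 76.25 = 12.35 dB.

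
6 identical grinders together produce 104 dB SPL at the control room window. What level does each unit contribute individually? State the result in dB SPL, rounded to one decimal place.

6 equal contributions raise the level by 10·log₁₀ 6 = 7.782 dB, so each unit alone gives 104 − 7.782.

96.2 dB SPL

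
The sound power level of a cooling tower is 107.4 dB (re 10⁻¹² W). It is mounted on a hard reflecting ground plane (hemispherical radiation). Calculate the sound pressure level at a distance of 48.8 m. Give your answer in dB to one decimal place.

Free-field hemispherical radiation: L_p = L_w − 10·log₁₀(2π·r²), r = 48.8 m.
2π·r² = 1.496e+04 m², 10·log₁₀ of that is 41.750 dB.
L_p = 107.4 − 41.750 = 65.65 dB.

65.6 dB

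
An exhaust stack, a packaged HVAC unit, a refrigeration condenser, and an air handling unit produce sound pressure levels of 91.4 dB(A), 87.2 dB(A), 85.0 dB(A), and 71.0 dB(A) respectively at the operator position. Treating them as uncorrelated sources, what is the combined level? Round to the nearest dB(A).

For uncorrelated sources the intensities add, so convert each level to linear form, sum, and take 10·log₁₀ of the total.
Σ 10^(L/10) = 10^(91.4/10) + 10^(87.2/10) + 10^(85.0/10) + 10^(71.0/10) = 2.234e+09.
L_total = 10·log₁₀(2.234e+09) = 93.49 dB(A).

93 dB(A)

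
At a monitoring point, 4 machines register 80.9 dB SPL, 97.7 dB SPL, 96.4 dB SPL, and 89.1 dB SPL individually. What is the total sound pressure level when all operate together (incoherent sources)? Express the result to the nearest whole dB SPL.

100 dB SPL

Incoherent sources combine by intensity addition: L_total = 10·log₁₀(Σ 10^(L_i/10)).
Σ 10^(L/10) = 10^(80.9/10) + 10^(97.7/10) + 10^(96.4/10) + 10^(89.1/10) = 1.119e+10.
L_total = 10·log₁₀(1.119e+10) = 100.49 dB SPL.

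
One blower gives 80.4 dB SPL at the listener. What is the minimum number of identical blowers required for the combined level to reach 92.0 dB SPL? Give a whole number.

The shortfall is 92.0 − 80.4 = 11.6 dB, and N units add 10·log₁₀ N, so need 10·log₁₀ N ≥ 11.6.
N ≥ 10^(11.6/10) = 14.454, so N = 15.

15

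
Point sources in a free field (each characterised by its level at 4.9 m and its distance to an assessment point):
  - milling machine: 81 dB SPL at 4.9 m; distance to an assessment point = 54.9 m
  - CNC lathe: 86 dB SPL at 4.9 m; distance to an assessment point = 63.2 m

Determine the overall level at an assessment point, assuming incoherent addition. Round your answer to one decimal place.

65.3 dB SPL

Propagate each source to the receiver with L = L_ref − 20·log₁₀(r/r_ref), then add intensities.
milling machine: 81 − 20·log₁₀(54.9/4.9) = 81 − 20.99 = 60.01 dB SPL.
CNC lathe: 86 − 20·log₁₀(63.2/4.9) = 86 − 22.21 = 63.79 dB SPL.
Σ 10^(L/10) = 3.396e+06 → L_total = 10·log₁₀(3.396e+06) = 65.31 dB SPL.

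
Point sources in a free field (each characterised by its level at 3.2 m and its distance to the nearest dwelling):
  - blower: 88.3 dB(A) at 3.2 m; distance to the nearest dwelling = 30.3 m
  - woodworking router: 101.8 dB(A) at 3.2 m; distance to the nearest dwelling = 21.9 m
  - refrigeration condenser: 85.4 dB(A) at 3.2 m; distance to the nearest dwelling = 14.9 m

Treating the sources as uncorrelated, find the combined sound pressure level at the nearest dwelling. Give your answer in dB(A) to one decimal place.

85.4 dB(A)

Apply inverse-square spreading to bring every level to the receiver, then sum 10^(L/10).
blower: 88.3 − 20·log₁₀(30.3/3.2) = 88.3 − 19.53 = 68.77 dB(A).
woodworking router: 101.8 − 20·log₁₀(21.9/3.2) = 101.8 − 16.71 = 85.09 dB(A).
refrigeration condenser: 85.4 − 20·log₁₀(14.9/3.2) = 85.4 − 13.36 = 72.04 dB(A).
Σ 10^(L/10) = 3.467e+08 → L_total = 10·log₁₀(3.467e+08) = 85.40 dB(A).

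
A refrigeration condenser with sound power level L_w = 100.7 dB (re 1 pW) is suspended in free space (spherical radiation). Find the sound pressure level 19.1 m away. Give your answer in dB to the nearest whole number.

L_p = L_w − 10·log₁₀(4π·r²) with r = 19.1 m.
4π·r² = 4584 m², 10·log₁₀ of that is 36.613 dB.
L_p = 100.7 − 36.613 = 64.09 dB.

64 dB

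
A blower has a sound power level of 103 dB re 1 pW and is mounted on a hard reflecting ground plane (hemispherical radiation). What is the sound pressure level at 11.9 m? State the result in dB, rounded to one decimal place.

73.5 dB

The power spreads over a hemisphere of area 2π·r², so L_p = L_w − 10·log₁₀(2π·r²).
2π·r² = 889.8 m², 10·log₁₀ of that is 29.493 dB.
L_p = 103 − 29.493 = 73.51 dB.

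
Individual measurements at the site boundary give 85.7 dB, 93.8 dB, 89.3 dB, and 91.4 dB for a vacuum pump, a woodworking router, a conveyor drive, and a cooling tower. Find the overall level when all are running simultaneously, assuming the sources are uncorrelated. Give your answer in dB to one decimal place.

97.0 dB

Incoherent sources combine by intensity addition: L_total = 10·log₁₀(Σ 10^(L_i/10)).
Σ 10^(L/10) = 10^(85.7/10) + 10^(93.8/10) + 10^(89.3/10) + 10^(91.4/10) = 5.002e+09.
L_total = 10·log₁₀(5.002e+09) = 96.99 dB.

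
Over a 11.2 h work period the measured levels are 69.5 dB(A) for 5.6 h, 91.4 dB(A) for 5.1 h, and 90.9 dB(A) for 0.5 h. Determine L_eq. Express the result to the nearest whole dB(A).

88 dB(A)

The energy average is taken in the linear domain: L_eq = 10·log₁₀[(Σ tᵢ·10^(Lᵢ/10))/T], T = 11.2 h.
Σ tᵢ·10^(Lᵢ/10) = 5.6·10^(69.5/10) + 5.1·10^(91.4/10) + 0.5·10^(90.9/10) = 7.705e+09.
L_eq = 10·log₁₀(7.705e+09/11.2) = 88.38 dB(A).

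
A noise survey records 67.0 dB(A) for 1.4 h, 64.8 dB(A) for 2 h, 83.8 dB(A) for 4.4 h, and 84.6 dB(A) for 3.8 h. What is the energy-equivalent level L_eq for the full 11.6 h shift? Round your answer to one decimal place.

82.7 dB(A)

L_eq = 10·log₁₀[(1/T)·Σ tᵢ·10^(Lᵢ/10)] with T = 11.6 h.
Σ tᵢ·10^(Lᵢ/10) = 1.4·10^(67.0/10) + 2·10^(64.8/10) + 4.4·10^(83.8/10) + 3.8·10^(84.6/10) = 2.164e+09.
L_eq = 10·log₁₀(2.164e+09/11.6) = 82.71 dB(A).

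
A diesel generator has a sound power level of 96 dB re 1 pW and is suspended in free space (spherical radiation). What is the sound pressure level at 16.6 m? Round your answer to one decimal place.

Free-field spherical radiation: L_p = L_w − 10·log₁₀(4π·r²), r = 16.6 m.
4π·r² = 3463 m², 10·log₁₀ of that is 35.394 dB.
L_p = 96 − 35.394 = 60.61 dB.

60.6 dB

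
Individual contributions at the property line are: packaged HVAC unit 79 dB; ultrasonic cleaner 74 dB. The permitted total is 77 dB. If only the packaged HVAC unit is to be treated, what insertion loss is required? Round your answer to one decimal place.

5.0 dB

The untreated sources together contribute 10^(74/10) = 2.512e+07, i.e. 74.00 dB.
To meet 77 dB overall, the treated packaged HVAC unit may contribute at most 10^(77/10) − 2.512e+07 = 2.500e+07, i.e. 73.98 dB.
Required insertion loss = 79 − 73.98 = 5.02 dB.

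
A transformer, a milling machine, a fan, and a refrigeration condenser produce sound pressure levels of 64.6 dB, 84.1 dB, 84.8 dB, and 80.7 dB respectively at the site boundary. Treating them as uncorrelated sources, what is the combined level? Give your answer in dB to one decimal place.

88.3 dB

Incoherent sources combine by intensity addition: L_total = 10·log₁₀(Σ 10^(L_i/10)).
Σ 10^(L/10) = 10^(64.6/10) + 10^(84.1/10) + 10^(84.8/10) + 10^(80.7/10) = 6.794e+08.
L_total = 10·log₁₀(6.794e+08) = 88.32 dB.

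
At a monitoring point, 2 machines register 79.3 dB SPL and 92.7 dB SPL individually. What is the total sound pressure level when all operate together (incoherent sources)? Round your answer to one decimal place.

Incoherent sources combine by intensity addition: L_total = 10·log₁₀(Σ 10^(L_i/10)).
Σ 10^(L/10) = 10^(79.3/10) + 10^(92.7/10) = 1.947e+09.
L_total = 10·log₁₀(1.947e+09) = 92.89 dB SPL.

92.9 dB SPL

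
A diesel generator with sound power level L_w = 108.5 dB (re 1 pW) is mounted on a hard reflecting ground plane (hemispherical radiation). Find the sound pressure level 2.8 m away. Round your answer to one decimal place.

91.6 dB

L_p = L_w − 10·log₁₀(2π·r²) with r = 2.8 m.
2π·r² = 49.26 m², 10·log₁₀ of that is 16.925 dB.
L_p = 108.5 − 16.925 = 91.58 dB.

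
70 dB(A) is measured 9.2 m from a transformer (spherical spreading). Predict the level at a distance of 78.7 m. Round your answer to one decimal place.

51.4 dB(A)

For a point source, L₂ = L₁ − 20·log₁₀(r₂/r₁).
L₂ = 70 − 20·log₁₀(78.7/9.2) = 70 − 18.644 = 51.36 dB(A).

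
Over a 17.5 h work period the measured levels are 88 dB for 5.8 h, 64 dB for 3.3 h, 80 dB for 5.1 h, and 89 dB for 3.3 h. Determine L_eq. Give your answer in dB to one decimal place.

Weight each interval's intensity by its duration and average over T = 17.5 h:
Σ tᵢ·10^(Lᵢ/10) = 5.8·10^(88/10) + 3.3·10^(64/10) + 5.1·10^(80/10) + 3.3·10^(89/10) = 6.799e+09.
L_eq = 10·log₁₀(6.799e+09/17.5) = 85.89 dB.

85.9 dB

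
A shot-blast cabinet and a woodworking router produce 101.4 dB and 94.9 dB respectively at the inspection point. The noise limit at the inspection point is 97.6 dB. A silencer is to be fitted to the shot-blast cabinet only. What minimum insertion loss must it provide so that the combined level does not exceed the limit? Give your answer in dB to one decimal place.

7.1 dB

Fixed contribution from the other source: Σ 10^(L/10) = 10^(94.9/10) = 3.090e+09 (94.90 dB).
To meet 97.6 dB overall, the treated shot-blast cabinet may contribute at most 10^(97.6/10) − 3.090e+09 = 2.664e+09, i.e. 94.26 dB.
So the shot-blast cabinet must be reduced from 101.4 to 94.26 dB: IL = 7.14 dB.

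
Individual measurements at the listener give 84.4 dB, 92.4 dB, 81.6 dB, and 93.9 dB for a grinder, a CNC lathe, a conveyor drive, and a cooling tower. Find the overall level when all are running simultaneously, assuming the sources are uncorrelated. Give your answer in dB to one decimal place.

For uncorrelated sources the intensities add, so convert each level to linear form, sum, and take 10·log₁₀ of the total.
Σ 10^(L/10) = 10^(84.4/10) + 10^(92.4/10) + 10^(81.6/10) + 10^(93.9/10) = 4.612e+09.
L_total = 10·log₁₀(4.612e+09) = 96.64 dB.

96.6 dB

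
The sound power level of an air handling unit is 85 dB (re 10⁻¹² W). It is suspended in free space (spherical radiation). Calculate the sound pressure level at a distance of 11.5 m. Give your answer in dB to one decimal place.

52.8 dB

L_p = L_w − 10·log₁₀(4π·r²) with r = 11.5 m.
4π·r² = 1662 m², 10·log₁₀ of that is 32.206 dB.
L_p = 85 − 32.206 = 52.79 dB.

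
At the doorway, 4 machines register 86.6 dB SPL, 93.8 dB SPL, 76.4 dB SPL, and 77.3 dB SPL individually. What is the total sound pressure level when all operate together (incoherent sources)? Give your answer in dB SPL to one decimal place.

94.7 dB SPL

For uncorrelated sources the intensities add, so convert each level to linear form, sum, and take 10·log₁₀ of the total.
Σ 10^(L/10) = 10^(86.6/10) + 10^(93.8/10) + 10^(76.4/10) + 10^(77.3/10) = 2.953e+09.
L_total = 10·log₁₀(2.953e+09) = 94.70 dB SPL.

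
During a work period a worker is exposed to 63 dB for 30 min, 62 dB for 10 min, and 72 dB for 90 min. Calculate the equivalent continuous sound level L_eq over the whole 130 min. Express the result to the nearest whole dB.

71 dB

The energy average is taken in the linear domain: L_eq = 10·log₁₀[(Σ tᵢ·10^(Lᵢ/10))/T], T = 130 min.
Σ tᵢ·10^(Lᵢ/10) = 30·10^(63/10) + 10·10^(62/10) + 90·10^(72/10) = 1.502e+09.
L_eq = 10·log₁₀(1.502e+09/130) = 70.63 dB.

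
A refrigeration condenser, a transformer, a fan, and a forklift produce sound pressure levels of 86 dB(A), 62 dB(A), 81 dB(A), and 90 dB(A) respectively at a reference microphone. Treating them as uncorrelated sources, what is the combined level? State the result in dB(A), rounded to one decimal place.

91.8 dB(A)

For uncorrelated sources the intensities add, so convert each level to linear form, sum, and take 10·log₁₀ of the total.
Σ 10^(L/10) = 10^(86/10) + 10^(62/10) + 10^(81/10) + 10^(90/10) = 1.526e+09.
L_total = 10·log₁₀(1.526e+09) = 91.83 dB(A).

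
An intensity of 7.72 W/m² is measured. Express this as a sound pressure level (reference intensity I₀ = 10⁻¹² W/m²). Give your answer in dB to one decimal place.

128.9 dB

L = 10·log₁₀(I/I₀) = 10·log₁₀(7.72/10⁻¹²) = 10·log₁₀(7.72×10^12).
L = 10·(0.8876 + 12) = 128.88 dB.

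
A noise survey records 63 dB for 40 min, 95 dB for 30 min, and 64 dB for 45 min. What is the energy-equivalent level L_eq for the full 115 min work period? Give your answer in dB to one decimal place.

L_eq = 10·log₁₀[(1/T)·Σ tᵢ·10^(Lᵢ/10)] with T = 115 min.
Σ tᵢ·10^(Lᵢ/10) = 40·10^(63/10) + 30·10^(95/10) + 45·10^(64/10) = 9.506e+10.
L_eq = 10·log₁₀(9.506e+10/115) = 89.17 dB.

89.2 dB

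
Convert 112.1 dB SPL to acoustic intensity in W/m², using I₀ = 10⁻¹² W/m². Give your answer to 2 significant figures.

I = I₀·10^(L/10) = 10⁻¹² × 10^(112.1/10) = 10^(-0.790).

0.16 W/m²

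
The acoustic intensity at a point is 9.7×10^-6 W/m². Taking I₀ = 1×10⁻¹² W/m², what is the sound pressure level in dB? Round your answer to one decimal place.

Dividing by I₀ shifts the exponent by 12: I/I₀ = 9.7×10^6.
L = 10·(0.9868 + 6) = 69.87 dB.

69.9 dB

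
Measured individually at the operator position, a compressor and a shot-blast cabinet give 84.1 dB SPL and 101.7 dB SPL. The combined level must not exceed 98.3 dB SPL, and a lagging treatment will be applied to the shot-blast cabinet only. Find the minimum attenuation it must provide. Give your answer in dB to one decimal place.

The untreated sources together contribute 10^(84.1/10) = 2.570e+08, i.e. 84.10 dB SPL.
The limit corresponds to 10^(98.3/10) = 6.761e+09; subtracting the fixed part leaves 6.504e+09 for the shot-blast cabinet, i.e. 98.13 dB SPL.
Required insertion loss = 101.7 − 98.13 = 3.57 dB.

3.6 dB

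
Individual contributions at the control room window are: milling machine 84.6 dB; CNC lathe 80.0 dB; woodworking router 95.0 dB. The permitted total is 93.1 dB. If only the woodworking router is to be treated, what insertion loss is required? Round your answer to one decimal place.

Everything except the woodworking router sums to 10^(84.6/10) + 10^(80.0/10) = 3.884e+08 in linear terms, 85.89 dB.
To meet 93.1 dB overall, the treated woodworking router may contribute at most 10^(93.1/10) − 3.884e+08 = 1.653e+09, i.e. 92.18 dB.
Required insertion loss = 95.0 − 92.18 = 2.82 dB.

2.8 dB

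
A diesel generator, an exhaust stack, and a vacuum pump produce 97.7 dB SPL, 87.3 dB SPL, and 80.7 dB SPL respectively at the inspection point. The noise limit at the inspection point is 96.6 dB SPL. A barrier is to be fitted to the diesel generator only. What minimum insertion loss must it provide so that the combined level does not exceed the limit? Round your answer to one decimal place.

1.8 dB

Fixed contribution from the other sources: Σ 10^(L/10) = 10^(87.3/10) + 10^(80.7/10) = 6.545e+08 (88.16 dB SPL).
The limit corresponds to 10^(96.6/10) = 4.571e+09; subtracting the fixed part leaves 3.916e+09 for the diesel generator, i.e. 95.93 dB SPL.
So the diesel generator must be reduced from 97.7 to 95.93 dB SPL: IL = 1.77 dB.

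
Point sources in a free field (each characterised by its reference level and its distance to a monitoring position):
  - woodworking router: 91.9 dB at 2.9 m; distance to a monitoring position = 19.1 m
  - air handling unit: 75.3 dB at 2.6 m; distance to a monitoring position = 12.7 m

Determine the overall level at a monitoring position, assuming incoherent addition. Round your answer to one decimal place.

Propagate each source to the receiver with L = L_ref − 20·log₁₀(r/r_ref), then add intensities.
woodworking router: 91.9 − 20·log₁₀(19.1/2.9) = 91.9 − 16.37 = 75.53 dB.
air handling unit: 75.3 − 20·log₁₀(12.7/2.6) = 75.3 − 13.78 = 61.52 dB.
Σ 10^(L/10) = 3.713e+07 → L_total = 10·log₁₀(3.713e+07) = 75.70 dB.

75.7 dB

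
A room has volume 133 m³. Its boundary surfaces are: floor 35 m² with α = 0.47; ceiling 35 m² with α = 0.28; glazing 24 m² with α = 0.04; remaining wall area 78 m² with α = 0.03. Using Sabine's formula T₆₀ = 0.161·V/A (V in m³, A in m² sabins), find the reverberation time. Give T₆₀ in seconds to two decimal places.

0.72 s

A = Σ Sᵢαᵢ = 35·0.47 + 35·0.28 + 24·0.04 + 78·0.03 = 29.55 m².
T₆₀ = 0.161·V/A = 0.161·133/29.55 = 0.725 s.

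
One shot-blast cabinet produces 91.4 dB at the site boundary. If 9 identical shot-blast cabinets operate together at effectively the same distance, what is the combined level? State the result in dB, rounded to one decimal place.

100.9 dB

L_total = L₁ + 10·log₁₀ N for N identical incoherent sources.
L_total = 91.4 + 10·log₁₀(9) = 91.4 + 9.542 = 100.94 dB.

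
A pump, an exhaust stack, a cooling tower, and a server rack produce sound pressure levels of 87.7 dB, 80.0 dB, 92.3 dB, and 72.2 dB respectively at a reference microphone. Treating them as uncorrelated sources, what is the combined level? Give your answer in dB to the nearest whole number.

94 dB

For uncorrelated sources the intensities add, so convert each level to linear form, sum, and take 10·log₁₀ of the total.
Σ 10^(L/10) = 10^(87.7/10) + 10^(80.0/10) + 10^(92.3/10) + 10^(72.2/10) = 2.404e+09.
L_total = 10·log₁₀(2.404e+09) = 93.81 dB.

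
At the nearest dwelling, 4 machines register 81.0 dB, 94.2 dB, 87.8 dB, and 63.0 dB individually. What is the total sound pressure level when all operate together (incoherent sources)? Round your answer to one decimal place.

95.3 dB

For uncorrelated sources the intensities add, so convert each level to linear form, sum, and take 10·log₁₀ of the total.
Σ 10^(L/10) = 10^(81.0/10) + 10^(94.2/10) + 10^(87.8/10) + 10^(63.0/10) = 3.361e+09.
L_total = 10·log₁₀(3.361e+09) = 95.26 dB.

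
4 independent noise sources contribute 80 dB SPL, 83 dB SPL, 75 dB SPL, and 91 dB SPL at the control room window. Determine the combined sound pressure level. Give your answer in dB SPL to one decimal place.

For uncorrelated sources the intensities add, so convert each level to linear form, sum, and take 10·log₁₀ of the total.
Σ 10^(L/10) = 10^(80/10) + 10^(83/10) + 10^(75/10) + 10^(91/10) = 1.590e+09.
L_total = 10·log₁₀(1.590e+09) = 92.01 dB SPL.

92.0 dB SPL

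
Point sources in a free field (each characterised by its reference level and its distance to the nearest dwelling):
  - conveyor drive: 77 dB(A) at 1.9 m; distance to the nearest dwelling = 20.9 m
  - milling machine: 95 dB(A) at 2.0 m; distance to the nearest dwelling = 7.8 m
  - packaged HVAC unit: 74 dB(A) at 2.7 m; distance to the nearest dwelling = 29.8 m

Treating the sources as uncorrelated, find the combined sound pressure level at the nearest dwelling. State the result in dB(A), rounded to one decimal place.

83.2 dB(A)

Propagate each source to the receiver with L = L_ref − 20·log₁₀(r/r_ref), then add intensities.
conveyor drive: 77 − 20·log₁₀(20.9/1.9) = 77 − 20.83 = 56.17 dB(A).
milling machine: 95 − 20·log₁₀(7.8/2.0) = 95 − 11.82 = 83.18 dB(A).
packaged HVAC unit: 74 − 20·log₁₀(29.8/2.7) = 74 − 20.86 = 53.14 dB(A).
Σ 10^(L/10) = 2.085e+08 → L_total = 10·log₁₀(2.085e+08) = 83.19 dB(A).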